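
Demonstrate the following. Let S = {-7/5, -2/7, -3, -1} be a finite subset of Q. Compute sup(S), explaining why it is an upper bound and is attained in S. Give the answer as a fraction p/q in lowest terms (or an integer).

S is finite, so sup(S) = max(S).
Sorted decreasing:
-2/7, -1, -7/5, -3
The extremum is -2/7.
For every x in S, x <= -2/7. And -2/7 is in S, so it is attained.
Therefore sup(S) = -2/7.

-2/7


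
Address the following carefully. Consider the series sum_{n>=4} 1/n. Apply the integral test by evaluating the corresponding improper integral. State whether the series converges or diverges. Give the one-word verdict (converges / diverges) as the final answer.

Let f(x) = 1/x. Then f is positive, continuous, and decreasing on [4, infinity), so the integral test applies.
Compute the improper integral int_{4}^infinity f(x) dx:
  antiderivative F(x) = log(x).
  As x -> infinity, log(x) -> infinity.
  So int = infinity - log(4) = infinity. By the integral test, the series diverges.

diverges


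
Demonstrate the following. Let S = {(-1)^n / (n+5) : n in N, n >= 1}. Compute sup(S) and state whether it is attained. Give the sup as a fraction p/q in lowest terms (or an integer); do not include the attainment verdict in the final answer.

Analysis:
- Values: -1/6, 1/7, -1/8, 1/9, -1/10, ...
- Positive terms (even n): 1/(2+5), 1/(4+5), ... decreasing -> max = 1/7 (n=2).
- Negative terms (odd n): -1/(1+5), -1/(3+5), ... increasing -> min = -1/6 (n=1).
- So sup = 1/7 (attained at n=2); inf = -1/6 (attained at n=1).
Conclusion: sup(S) = 1/7, attained in S.

1/7


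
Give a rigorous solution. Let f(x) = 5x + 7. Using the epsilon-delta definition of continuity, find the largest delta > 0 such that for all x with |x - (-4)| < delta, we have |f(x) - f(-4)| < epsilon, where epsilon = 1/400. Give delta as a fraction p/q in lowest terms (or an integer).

We compute f(-4) = 5*(-4) + 7 = -13.
|f(x) - f(-4)| = |5x + 7 - (-13)| = |5(x - (-4))| = 5|x - (-4)|.
We need 5|x - (-4)| < 1/400, i.e. |x - (-4)| < 1/400 / 5 = 1/2000.
So any delta <= 1/2000 works. Conversely, if delta > 1/2000, then x = -4 + 1/2000 satisfies |x - (-4)| = 1/2000 < delta but |f(x) - f(-4)| = 5 * 1/2000 = 1/400, which is not < 1/400; so no larger delta works.
Hence the largest such delta is 1/2000.

1/2000


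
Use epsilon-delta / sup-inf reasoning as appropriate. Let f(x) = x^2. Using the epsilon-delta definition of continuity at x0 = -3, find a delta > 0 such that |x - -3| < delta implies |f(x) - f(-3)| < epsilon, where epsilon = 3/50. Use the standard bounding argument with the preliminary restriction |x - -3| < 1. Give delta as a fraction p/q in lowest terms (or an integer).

Factor: |x^2 - (-3)^2| = |x - -3| * |x + -3|.
Impose |x - -3| < 1 first. Then |x + -3| = |(x - -3) + 2*(-3)| <= |x - -3| + 2*|-3| < 1 + 6 = 7.
So |x^2 - (-3)^2| < delta * 7.
We need delta * 7 <= 3/50, i.e. delta <= 3/50/7 = 3/350.
Since 3/350 < 1, this is tighter than 1; take delta = 3/350.
So delta = 3/350 works.

3/350


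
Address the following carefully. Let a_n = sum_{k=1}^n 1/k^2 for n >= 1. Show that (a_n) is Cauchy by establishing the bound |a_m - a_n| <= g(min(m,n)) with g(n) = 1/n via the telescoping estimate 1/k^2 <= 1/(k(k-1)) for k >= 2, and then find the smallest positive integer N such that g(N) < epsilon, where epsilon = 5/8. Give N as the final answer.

For m > n >= 1: |a_m - a_n| = sum_{k=n+1}^m 1/k^2.
Use 1/k^2 <= 1/(k(k-1)) = 1/(k-1) - 1/k for k >= 2:
sum_{k=n+1}^m 1/k^2 <= sum_{k=n+1}^m (1/(k-1) - 1/k) = 1/n - 1/m <= 1/n.
By symmetry the same bound holds with n,m swapped, so |a_m - a_n| <= 1/min(m,n) = g(min(m,n)). Since g(n) -> 0, (a_n) is Cauchy.
Now solve g(N) < 5/8: 1/N < 5/8 <=> N > 1/(5/8) = 8/5.
The smallest integer strictly greater than 8/5 is N = 2.
Check: g(2) = 1/2 < 5/8; g(1) = 1/1 >= 5/8. So N = 2.

2


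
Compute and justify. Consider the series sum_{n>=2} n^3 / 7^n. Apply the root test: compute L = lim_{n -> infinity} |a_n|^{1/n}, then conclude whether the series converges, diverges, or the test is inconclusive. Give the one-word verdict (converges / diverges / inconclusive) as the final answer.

Let a_n denote the general term. Form |a_n|^(1/n) and simplify:
|a_n|^(1/n) = n^(3/n)/7
Take the limit as n -> infinity: L = 1/7.
Since L = 1/7 < 1, the root test implies convergence.

converges


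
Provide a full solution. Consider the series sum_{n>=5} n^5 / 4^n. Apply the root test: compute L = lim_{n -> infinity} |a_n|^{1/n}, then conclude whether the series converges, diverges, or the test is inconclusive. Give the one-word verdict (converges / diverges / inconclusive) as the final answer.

Let a_n denote the general term. Form |a_n|^(1/n) and simplify:
|a_n|^(1/n) = n^(5/n)/4
Take the limit as n -> infinity: L = 1/4.
Since L = 1/4 < 1, the root test implies convergence.

converges


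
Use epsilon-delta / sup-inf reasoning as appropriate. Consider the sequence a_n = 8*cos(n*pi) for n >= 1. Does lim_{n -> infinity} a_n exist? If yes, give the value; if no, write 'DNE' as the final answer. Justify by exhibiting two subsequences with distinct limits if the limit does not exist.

Examine the behaviour of a_n along subsequences.
cos(n*pi) = (-1)^n, so a_n = 8*(-1)^n. a_{2k} = 8 -> 8. a_{2k+1} = -8 -> -8.
Since these two subsequential limits are 8 and -8, distinct, the full sequence cannot converge (a convergent sequence has all subsequences tending to the same limit). So lim a_n does not exist.

DNE


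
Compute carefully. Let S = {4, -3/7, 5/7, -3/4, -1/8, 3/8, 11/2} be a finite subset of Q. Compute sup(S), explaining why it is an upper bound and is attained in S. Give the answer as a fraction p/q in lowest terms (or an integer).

S is finite, so sup(S) = max(S).
Sorted decreasing:
11/2, 4, 5/7, 3/8, -1/8, -3/7, -3/4
The extremum is 11/2.
For every x in S, x <= 11/2. And 11/2 is in S, so it is attained.
Therefore sup(S) = 11/2.

11/2


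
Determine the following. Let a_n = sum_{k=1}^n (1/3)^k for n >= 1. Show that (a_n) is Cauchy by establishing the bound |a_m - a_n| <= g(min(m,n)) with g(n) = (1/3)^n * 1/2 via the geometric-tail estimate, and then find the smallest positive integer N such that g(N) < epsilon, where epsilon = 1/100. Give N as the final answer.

For m > n >= 1: |a_m - a_n| = sum_{k=n+1}^m (1/3)^k < sum_{k=n+1}^infinity (1/3)^k = (1/3)^(n+1) / (1 - 1/3) = (1/3)^n * (1/3) * (3/2) = (1/3)^n * 1/2.
So g(n) = (1/3)^n / 2. Since g(n) -> 0, (a_n) is Cauchy.
Now solve g(N) < 1/100: (1/3)^N / 2 < 1/100 <=> 3^N > 1 / (2 * 1/100) = 50.
Check powers of 3: 3^3 = 27 <= 50, 3^4 = 81 > 50.
So the smallest such N is 4. Check: g(4) = 1/(2 * 81) = 1/162 < 1/100.

4


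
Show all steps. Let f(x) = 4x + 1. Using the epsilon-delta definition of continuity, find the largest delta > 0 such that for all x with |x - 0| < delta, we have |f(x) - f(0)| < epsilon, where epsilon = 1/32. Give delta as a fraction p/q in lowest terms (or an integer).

We compute f(0) = 4*(0) + 1 = 1.
|f(x) - f(0)| = |4x + 1 - (1)| = |4(x - 0)| = 4|x - 0|.
We need 4|x - 0| < 1/32, i.e. |x - 0| < 1/32 / 4 = 1/128.
So any delta <= 1/128 works. Conversely, if delta > 1/128, then x = 0 + 1/128 satisfies |x - 0| = 1/128 < delta but |f(x) - f(0)| = 4 * 1/128 = 1/32, which is not < 1/32; so no larger delta works.
Hence the largest such delta is 1/128.

1/128


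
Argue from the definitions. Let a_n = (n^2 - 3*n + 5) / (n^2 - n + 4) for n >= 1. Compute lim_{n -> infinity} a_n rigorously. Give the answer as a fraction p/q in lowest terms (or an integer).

Divide numerator and denominator by n^2, the highest power:
numerator / n^2 = 1 - 3/n + 5/n^2
denominator / n^2 = 1 - 1/n + 4/n^2
As n -> infinity, all terms of the form c/n^k (k >= 1) tend to 0.
So numerator / n^2 -> 1 and denominator / n^2 -> 1.
Therefore lim a_n = 1.

1


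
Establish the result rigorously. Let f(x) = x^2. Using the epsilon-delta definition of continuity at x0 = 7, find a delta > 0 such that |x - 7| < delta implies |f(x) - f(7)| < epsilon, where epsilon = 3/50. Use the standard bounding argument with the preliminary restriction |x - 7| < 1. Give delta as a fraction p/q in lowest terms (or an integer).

Factor: |x^2 - (7)^2| = |x - 7| * |x + 7|.
Impose |x - 7| < 1 first. Then |x + 7| = |(x - 7) + 2*(7)| <= |x - 7| + 2*|7| < 1 + 14 = 15.
So |x^2 - (7)^2| < delta * 15.
We need delta * 15 <= 3/50, i.e. delta <= 3/50/15 = 1/250.
Since 1/250 < 1, this is tighter than 1; take delta = 1/250.
So delta = 1/250 works.

1/250


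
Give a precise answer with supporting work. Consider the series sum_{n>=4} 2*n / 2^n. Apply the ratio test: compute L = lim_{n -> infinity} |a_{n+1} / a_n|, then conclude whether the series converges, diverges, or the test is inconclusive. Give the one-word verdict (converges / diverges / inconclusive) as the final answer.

Let a_n denote the general term. Form the ratio a_{n+1}/a_n and simplify:
a_{n+1}/a_n = (n + 1)/(2*n)
Take the limit as n -> infinity: L = 1/2.
Since L = 1/2 < 1, the ratio test implies the series converges.

converges


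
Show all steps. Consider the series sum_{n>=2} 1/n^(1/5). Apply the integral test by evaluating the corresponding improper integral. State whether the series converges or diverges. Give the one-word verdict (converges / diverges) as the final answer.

Let f(x) = x^(-1/5). Then f is positive, continuous, and decreasing on [2, infinity), so the integral test applies.
Compute the improper integral int_{2}^infinity f(x) dx:
  antiderivative F(x) = 5*x^(4/5)/4.
  As x -> infinity, F(x) -> infinity (since p = 1/5 < 1).
  So the integral diverges. By the integral test, the series diverges.

diverges


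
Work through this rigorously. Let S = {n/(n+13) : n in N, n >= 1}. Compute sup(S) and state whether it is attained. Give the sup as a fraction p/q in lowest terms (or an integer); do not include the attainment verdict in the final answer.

Analysis:
- Values: 1/14, 2/15, 3/16, 4/17, ... strictly increasing.
- Minimum is 1/14 (n=1); inf = 1/14 (attained).
- n/(n+13) = 1 - 13/(n+13) -> 1 from below as n -> infinity, and never equals 1.
- So sup = 1 (not attained).
Conclusion: sup(S) = 1, not attained in S.

1


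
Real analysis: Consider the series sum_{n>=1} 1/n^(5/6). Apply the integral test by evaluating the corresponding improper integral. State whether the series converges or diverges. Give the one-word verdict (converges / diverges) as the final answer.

Let f(x) = x^(-5/6). Then f is positive, continuous, and decreasing on [1, infinity), so the integral test applies.
Compute the improper integral int_{1}^infinity f(x) dx:
  antiderivative F(x) = 6*x^(1/6).
  As x -> infinity, F(x) -> infinity (since p = 5/6 < 1).
  So the integral diverges. By the integral test, the series diverges.

diverges


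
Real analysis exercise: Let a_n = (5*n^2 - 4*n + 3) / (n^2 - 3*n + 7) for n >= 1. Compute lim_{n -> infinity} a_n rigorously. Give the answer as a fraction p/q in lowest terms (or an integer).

Divide numerator and denominator by n^2, the highest power:
numerator / n^2 = 5 - 4/n + 3/n^2
denominator / n^2 = 1 - 3/n + 7/n^2
As n -> infinity, all terms of the form c/n^k (k >= 1) tend to 0.
So numerator / n^2 -> 5 and denominator / n^2 -> 1.
Therefore lim a_n = 5.

5


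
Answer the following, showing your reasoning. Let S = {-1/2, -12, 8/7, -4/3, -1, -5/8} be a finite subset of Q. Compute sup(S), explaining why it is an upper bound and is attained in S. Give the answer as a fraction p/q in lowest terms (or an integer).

S is finite, so sup(S) = max(S).
Sorted decreasing:
8/7, -1/2, -5/8, -1, -4/3, -12
The extremum is 8/7.
For every x in S, x <= 8/7. And 8/7 is in S, so it is attained.
Therefore sup(S) = 8/7.

8/7


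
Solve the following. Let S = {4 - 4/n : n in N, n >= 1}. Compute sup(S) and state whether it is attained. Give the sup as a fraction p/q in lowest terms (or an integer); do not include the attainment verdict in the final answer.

Analysis:
- Values: 0, 2, 8/3, 3, ... strictly increasing.
- Minimum is 0 (n=1); inf = 0 (attained).
- 4 - 4/n -> 4 from below; sup = 4, not attained.
Conclusion: sup(S) = 4, not attained in S.

4


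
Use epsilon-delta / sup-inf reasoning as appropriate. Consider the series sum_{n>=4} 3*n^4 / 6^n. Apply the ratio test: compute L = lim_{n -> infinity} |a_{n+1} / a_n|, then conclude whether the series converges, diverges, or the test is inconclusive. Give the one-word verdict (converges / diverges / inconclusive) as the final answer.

Let a_n denote the general term. Form the ratio a_{n+1}/a_n and simplify:
a_{n+1}/a_n = (n + 1)^4/(6*n^4)
Take the limit as n -> infinity: L = 1/6.
Since L = 1/6 < 1, the ratio test implies the series converges.

converges


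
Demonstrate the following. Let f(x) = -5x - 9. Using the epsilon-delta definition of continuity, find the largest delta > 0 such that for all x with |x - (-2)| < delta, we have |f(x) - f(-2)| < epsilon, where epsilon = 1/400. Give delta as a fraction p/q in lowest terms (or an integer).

We compute f(-2) = -5*(-2) - 9 = 1.
|f(x) - f(-2)| = |-5x - 9 - (1)| = |-5(x - (-2))| = 5|x - (-2)|.
We need 5|x - (-2)| < 1/400, i.e. |x - (-2)| < 1/400 / 5 = 1/2000.
So any delta <= 1/2000 works. Conversely, if delta > 1/2000, then x = -2 + 1/2000 satisfies |x - (-2)| = 1/2000 < delta but |f(x) - f(-2)| = 5 * 1/2000 = 1/400, which is not < 1/400; so no larger delta works.
Hence the largest such delta is 1/2000.

1/2000


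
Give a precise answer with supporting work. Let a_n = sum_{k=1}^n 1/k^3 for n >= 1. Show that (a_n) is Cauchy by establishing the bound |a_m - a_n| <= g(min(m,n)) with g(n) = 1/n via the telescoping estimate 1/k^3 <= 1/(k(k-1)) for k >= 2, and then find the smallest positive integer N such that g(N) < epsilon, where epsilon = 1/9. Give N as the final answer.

For m > n >= 1: |a_m - a_n| = sum_{k=n+1}^m 1/k^3.
Use 1/k^3 <= 1/(k(k-1)) = 1/(k-1) - 1/k for k >= 2 (which holds since k^3 >= k^2 >= k(k-1) for k >= 2):
sum_{k=n+1}^m 1/k^3 <= sum_{k=n+1}^m (1/(k-1) - 1/k) = 1/n - 1/m <= 1/n.
By symmetry the same bound holds with n,m swapped, so |a_m - a_n| <= 1/min(m,n) = g(min(m,n)). Since g(n) -> 0, (a_n) is Cauchy.
Now solve g(N) < 1/9: 1/N < 1/9 <=> N > 1/(1/9) = 9.
The smallest integer strictly greater than 9 is N = 10.
Check: g(10) = 1/10 < 1/9; g(9) = 1/9 >= 1/9. So N = 10.

10


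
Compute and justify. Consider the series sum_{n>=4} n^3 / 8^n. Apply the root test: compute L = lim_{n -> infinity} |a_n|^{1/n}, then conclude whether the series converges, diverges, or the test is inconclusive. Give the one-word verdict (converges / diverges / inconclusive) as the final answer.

Let a_n denote the general term. Form |a_n|^(1/n) and simplify:
|a_n|^(1/n) = n^(3/n)/8
Take the limit as n -> infinity: L = 1/8.
Since L = 1/8 < 1, the root test implies convergence.

converges


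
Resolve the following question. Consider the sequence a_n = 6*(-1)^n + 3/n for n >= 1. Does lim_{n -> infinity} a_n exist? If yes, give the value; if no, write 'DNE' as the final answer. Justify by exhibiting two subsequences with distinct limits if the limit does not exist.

Examine the behaviour of a_n along subsequences.
a_{2k} = 6 + 3/(2k) -> 6. a_{2k+1} = -6 + 3/(2k+1) -> -6.
Since these two subsequential limits are 6 and -6, distinct, the full sequence cannot converge (a convergent sequence has all subsequences tending to the same limit). So lim a_n does not exist.

DNE


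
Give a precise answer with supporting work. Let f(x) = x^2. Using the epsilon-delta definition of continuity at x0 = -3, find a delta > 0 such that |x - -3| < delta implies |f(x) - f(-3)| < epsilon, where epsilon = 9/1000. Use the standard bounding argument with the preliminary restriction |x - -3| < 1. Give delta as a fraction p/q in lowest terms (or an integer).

Factor: |x^2 - (-3)^2| = |x - -3| * |x + -3|.
Impose |x - -3| < 1 first. Then |x + -3| = |(x - -3) + 2*(-3)| <= |x - -3| + 2*|-3| < 1 + 6 = 7.
So |x^2 - (-3)^2| < delta * 7.
We need delta * 7 <= 9/1000, i.e. delta <= 9/1000/7 = 9/7000.
Since 9/7000 < 1, this is tighter than 1; take delta = 9/7000.
So delta = 9/7000 works.

9/7000


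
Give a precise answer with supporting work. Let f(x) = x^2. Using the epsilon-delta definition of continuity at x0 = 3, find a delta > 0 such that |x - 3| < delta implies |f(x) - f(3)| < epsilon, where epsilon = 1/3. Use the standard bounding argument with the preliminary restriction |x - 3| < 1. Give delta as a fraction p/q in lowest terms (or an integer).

Factor: |x^2 - (3)^2| = |x - 3| * |x + 3|.
Impose |x - 3| < 1 first. Then |x + 3| = |(x - 3) + 2*(3)| <= |x - 3| + 2*|3| < 1 + 6 = 7.
So |x^2 - (3)^2| < delta * 7.
We need delta * 7 <= 1/3, i.e. delta <= 1/3/7 = 1/21.
Since 1/21 < 1, this is tighter than 1; take delta = 1/21.
So delta = 1/21 works.

1/21


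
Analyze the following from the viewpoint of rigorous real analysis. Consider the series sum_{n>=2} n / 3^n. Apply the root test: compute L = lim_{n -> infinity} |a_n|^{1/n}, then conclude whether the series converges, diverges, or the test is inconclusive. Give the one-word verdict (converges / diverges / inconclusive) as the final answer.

Let a_n denote the general term. Form |a_n|^(1/n) and simplify:
|a_n|^(1/n) = n^(1/n)/3
Take the limit as n -> infinity: L = 1/3.
Since L = 1/3 < 1, the root test implies convergence.

converges


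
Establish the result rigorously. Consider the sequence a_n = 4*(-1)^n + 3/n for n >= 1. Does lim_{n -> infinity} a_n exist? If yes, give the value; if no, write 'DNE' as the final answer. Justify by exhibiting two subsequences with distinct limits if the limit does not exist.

Examine the behaviour of a_n along subsequences.
a_{2k} = 4 + 3/(2k) -> 4. a_{2k+1} = -4 + 3/(2k+1) -> -4.
Since these two subsequential limits are 4 and -4, distinct, the full sequence cannot converge (a convergent sequence has all subsequences tending to the same limit). So lim a_n does not exist.

DNE


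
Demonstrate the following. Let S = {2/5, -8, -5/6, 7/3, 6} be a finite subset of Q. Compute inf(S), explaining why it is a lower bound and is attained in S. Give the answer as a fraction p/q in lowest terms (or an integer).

S is finite, so inf(S) = min(S).
Sorted increasing:
-8, -5/6, 2/5, 7/3, 6
The extremum is -8.
For every x in S, x >= -8. And -8 is in S, so it is attained.
Therefore inf(S) = -8.

-8


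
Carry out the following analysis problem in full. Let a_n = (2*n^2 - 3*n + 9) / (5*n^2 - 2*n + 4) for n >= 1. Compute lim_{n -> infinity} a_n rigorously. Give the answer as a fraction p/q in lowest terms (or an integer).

Divide numerator and denominator by n^2, the highest power:
numerator / n^2 = 2 - 3/n + 9/n^2
denominator / n^2 = 5 - 2/n + 4/n^2
As n -> infinity, all terms of the form c/n^k (k >= 1) tend to 0.
So numerator / n^2 -> 2 and denominator / n^2 -> 5.
Therefore lim a_n = 2/5.

2/5


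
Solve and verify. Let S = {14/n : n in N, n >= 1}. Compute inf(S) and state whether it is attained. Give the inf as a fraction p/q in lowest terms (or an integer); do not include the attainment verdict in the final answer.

Analysis:
- Values: 14, 7, 14/3, 7/2, ... strictly decreasing.
- The maximum is 14 (n=1); sup = 14 (attained).
- The set is bounded below by 0; 14/n -> 0 so 0 is the greatest lower bound.
- 0 is not in the set, so inf = 0 is not attained.
Conclusion: inf(S) = 0, not attained in S.

0


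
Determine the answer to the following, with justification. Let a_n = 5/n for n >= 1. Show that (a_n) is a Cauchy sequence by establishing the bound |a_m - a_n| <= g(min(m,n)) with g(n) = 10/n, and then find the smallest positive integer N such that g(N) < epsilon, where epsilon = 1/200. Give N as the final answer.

For any m, n >= 1, by the triangle inequality:
|a_m - a_n| = |5/m - 5/n| <= 5*1/m + 5*1/n <= 10/min(m,n).
So g(n) = 10/n bounds the Cauchy difference. Since g(n) -> 0, (a_n) is Cauchy.
Now solve g(N) < 1/200: 10/N < 1/200 <=> N > 10 / (1/200) = 2000.
The smallest integer strictly greater than 2000 is N = 2001.
Check: g(2001) = 10/2001 = 10/2001 < 1/200; g(2000) = 1/200 >= 1/200. So N = 2001.

2001


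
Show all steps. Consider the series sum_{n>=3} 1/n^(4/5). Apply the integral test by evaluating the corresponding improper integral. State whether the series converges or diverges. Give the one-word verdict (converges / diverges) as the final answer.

Let f(x) = x^(-4/5). Then f is positive, continuous, and decreasing on [3, infinity), so the integral test applies.
Compute the improper integral int_{3}^infinity f(x) dx:
  antiderivative F(x) = 5*x^(1/5).
  As x -> infinity, F(x) -> infinity (since p = 4/5 < 1).
  So the integral diverges. By the integral test, the series diverges.

diverges


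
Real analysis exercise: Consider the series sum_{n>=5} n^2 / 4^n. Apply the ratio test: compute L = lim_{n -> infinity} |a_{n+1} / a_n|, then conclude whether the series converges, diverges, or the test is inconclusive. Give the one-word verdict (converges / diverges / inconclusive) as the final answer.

Let a_n denote the general term. Form the ratio a_{n+1}/a_n and simplify:
a_{n+1}/a_n = (n + 1)^2/(4*n^2)
Take the limit as n -> infinity: L = 1/4.
Since L = 1/4 < 1, the ratio test implies the series converges.

converges


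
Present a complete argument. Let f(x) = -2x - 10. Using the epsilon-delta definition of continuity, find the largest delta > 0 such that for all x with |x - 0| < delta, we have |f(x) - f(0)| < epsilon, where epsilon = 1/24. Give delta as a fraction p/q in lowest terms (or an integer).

We compute f(0) = -2*(0) - 10 = -10.
|f(x) - f(0)| = |-2x - 10 - (-10)| = |-2(x - 0)| = 2|x - 0|.
We need 2|x - 0| < 1/24, i.e. |x - 0| < 1/24 / 2 = 1/48.
So any delta <= 1/48 works. Conversely, if delta > 1/48, then x = 0 + 1/48 satisfies |x - 0| = 1/48 < delta but |f(x) - f(0)| = 2 * 1/48 = 1/24, which is not < 1/24; so no larger delta works.
Hence the largest such delta is 1/48.

1/48


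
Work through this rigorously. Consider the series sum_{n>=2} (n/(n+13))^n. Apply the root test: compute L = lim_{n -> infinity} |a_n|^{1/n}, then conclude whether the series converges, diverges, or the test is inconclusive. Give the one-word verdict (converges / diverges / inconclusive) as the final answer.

Let a_n denote the general term. Form |a_n|^(1/n) and simplify:
|a_n|^(1/n) = n/(n + 13)
Take the limit as n -> infinity: L = 1.
Since L = 1, the root test is inconclusive. (In fact a_n = (n/(n+13))^n -> e^(-13) != 0, so the nth-term test shows divergence; but the root test itself gives no conclusion.)

inconclusive


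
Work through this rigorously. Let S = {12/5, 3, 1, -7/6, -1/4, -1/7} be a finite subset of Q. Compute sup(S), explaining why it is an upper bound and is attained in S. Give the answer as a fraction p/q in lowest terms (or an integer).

S is finite, so sup(S) = max(S).
Sorted decreasing:
3, 12/5, 1, -1/7, -1/4, -7/6
The extremum is 3.
For every x in S, x <= 3. And 3 is in S, so it is attained.
Therefore sup(S) = 3.

3


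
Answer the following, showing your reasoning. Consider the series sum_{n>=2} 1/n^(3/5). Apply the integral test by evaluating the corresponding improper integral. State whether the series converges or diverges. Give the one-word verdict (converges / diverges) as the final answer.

Let f(x) = x^(-3/5). Then f is positive, continuous, and decreasing on [2, infinity), so the integral test applies.
Compute the improper integral int_{2}^infinity f(x) dx:
  antiderivative F(x) = 5*x^(2/5)/2.
  As x -> infinity, F(x) -> infinity (since p = 3/5 < 1).
  So the integral diverges. By the integral test, the series diverges.

diverges


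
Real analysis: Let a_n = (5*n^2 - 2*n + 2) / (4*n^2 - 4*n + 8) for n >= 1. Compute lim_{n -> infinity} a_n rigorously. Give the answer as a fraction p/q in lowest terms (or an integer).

Divide numerator and denominator by n^2, the highest power:
numerator / n^2 = 5 - 2/n + 2/n^2
denominator / n^2 = 4 - 4/n + 8/n^2
As n -> infinity, all terms of the form c/n^k (k >= 1) tend to 0.
So numerator / n^2 -> 5 and denominator / n^2 -> 4.
Therefore lim a_n = 5/4.

5/4


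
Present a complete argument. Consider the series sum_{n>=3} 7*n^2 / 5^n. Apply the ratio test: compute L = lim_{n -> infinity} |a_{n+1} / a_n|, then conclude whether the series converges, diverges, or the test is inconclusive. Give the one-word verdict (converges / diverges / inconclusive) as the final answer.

Let a_n denote the general term. Form the ratio a_{n+1}/a_n and simplify:
a_{n+1}/a_n = (n + 1)^2/(5*n^2)
Take the limit as n -> infinity: L = 1/5.
Since L = 1/5 < 1, the ratio test implies the series converges.

converges


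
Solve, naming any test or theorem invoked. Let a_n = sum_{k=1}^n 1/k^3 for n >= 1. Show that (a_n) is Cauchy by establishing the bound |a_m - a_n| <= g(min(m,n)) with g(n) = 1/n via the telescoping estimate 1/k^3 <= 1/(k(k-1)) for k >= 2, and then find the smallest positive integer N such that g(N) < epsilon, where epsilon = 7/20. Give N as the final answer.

For m > n >= 1: |a_m - a_n| = sum_{k=n+1}^m 1/k^3.
Use 1/k^3 <= 1/(k(k-1)) = 1/(k-1) - 1/k for k >= 2 (which holds since k^3 >= k^2 >= k(k-1) for k >= 2):
sum_{k=n+1}^m 1/k^3 <= sum_{k=n+1}^m (1/(k-1) - 1/k) = 1/n - 1/m <= 1/n.
By symmetry the same bound holds with n,m swapped, so |a_m - a_n| <= 1/min(m,n) = g(min(m,n)). Since g(n) -> 0, (a_n) is Cauchy.
Now solve g(N) < 7/20: 1/N < 7/20 <=> N > 1/(7/20) = 20/7.
The smallest integer strictly greater than 20/7 is N = 3.
Check: g(3) = 1/3 < 7/20; g(2) = 1/2 >= 7/20. So N = 3.

3


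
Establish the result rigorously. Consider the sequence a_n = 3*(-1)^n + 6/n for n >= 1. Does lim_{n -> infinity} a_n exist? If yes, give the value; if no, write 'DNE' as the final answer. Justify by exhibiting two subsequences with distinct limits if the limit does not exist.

Examine the behaviour of a_n along subsequences.
a_{2k} = 3 + 6/(2k) -> 3. a_{2k+1} = -3 + 6/(2k+1) -> -3.
Since these two subsequential limits are 3 and -3, distinct, the full sequence cannot converge (a convergent sequence has all subsequences tending to the same limit). So lim a_n does not exist.

DNE


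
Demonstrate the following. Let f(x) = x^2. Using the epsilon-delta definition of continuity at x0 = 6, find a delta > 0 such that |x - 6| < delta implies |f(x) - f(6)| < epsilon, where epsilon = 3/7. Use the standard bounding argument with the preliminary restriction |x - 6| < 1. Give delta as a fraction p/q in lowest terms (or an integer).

Factor: |x^2 - (6)^2| = |x - 6| * |x + 6|.
Impose |x - 6| < 1 first. Then |x + 6| = |(x - 6) + 2*(6)| <= |x - 6| + 2*|6| < 1 + 12 = 13.
So |x^2 - (6)^2| < delta * 13.
We need delta * 13 <= 3/7, i.e. delta <= 3/7/13 = 3/91.
Since 3/91 < 1, this is tighter than 1; take delta = 3/91.
So delta = 3/91 works.

3/91


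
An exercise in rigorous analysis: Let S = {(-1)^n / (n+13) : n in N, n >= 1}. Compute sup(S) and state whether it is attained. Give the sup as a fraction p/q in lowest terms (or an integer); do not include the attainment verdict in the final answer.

Analysis:
- Values: -1/14, 1/15, -1/16, 1/17, -1/18, ...
- Positive terms (even n): 1/(2+13), 1/(4+13), ... decreasing -> max = 1/15 (n=2).
- Negative terms (odd n): -1/(1+13), -1/(3+13), ... increasing -> min = -1/14 (n=1).
- So sup = 1/15 (attained at n=2); inf = -1/14 (attained at n=1).
Conclusion: sup(S) = 1/15, attained in S.

1/15


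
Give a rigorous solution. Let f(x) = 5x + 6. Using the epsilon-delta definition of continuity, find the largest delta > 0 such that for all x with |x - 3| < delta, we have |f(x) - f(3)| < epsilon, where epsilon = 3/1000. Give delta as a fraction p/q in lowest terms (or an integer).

We compute f(3) = 5*(3) + 6 = 21.
|f(x) - f(3)| = |5x + 6 - (21)| = |5(x - 3)| = 5|x - 3|.
We need 5|x - 3| < 3/1000, i.e. |x - 3| < 3/1000 / 5 = 3/5000.
So any delta <= 3/5000 works. Conversely, if delta > 3/5000, then x = 3 + 3/5000 satisfies |x - 3| = 3/5000 < delta but |f(x) - f(3)| = 5 * 3/5000 = 3/1000, which is not < 3/1000; so no larger delta works.
Hence the largest such delta is 3/5000.

3/5000


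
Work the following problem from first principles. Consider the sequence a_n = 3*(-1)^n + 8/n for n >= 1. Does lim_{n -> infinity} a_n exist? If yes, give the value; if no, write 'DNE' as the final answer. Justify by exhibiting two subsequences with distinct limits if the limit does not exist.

Examine the behaviour of a_n along subsequences.
a_{2k} = 3 + 8/(2k) -> 3. a_{2k+1} = -3 + 8/(2k+1) -> -3.
Since these two subsequential limits are 3 and -3, distinct, the full sequence cannot converge (a convergent sequence has all subsequences tending to the same limit). So lim a_n does not exist.

DNE


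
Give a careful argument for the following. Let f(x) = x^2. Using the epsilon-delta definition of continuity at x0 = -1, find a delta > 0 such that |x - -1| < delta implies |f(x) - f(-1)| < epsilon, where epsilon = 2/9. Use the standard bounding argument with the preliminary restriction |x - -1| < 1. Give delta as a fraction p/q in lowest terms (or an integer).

Factor: |x^2 - (-1)^2| = |x - -1| * |x + -1|.
Impose |x - -1| < 1 first. Then |x + -1| = |(x - -1) + 2*(-1)| <= |x - -1| + 2*|-1| < 1 + 2 = 3.
So |x^2 - (-1)^2| < delta * 3.
We need delta * 3 <= 2/9, i.e. delta <= 2/9/3 = 2/27.
Since 2/27 < 1, this is tighter than 1; take delta = 2/27.
So delta = 2/27 works.

2/27


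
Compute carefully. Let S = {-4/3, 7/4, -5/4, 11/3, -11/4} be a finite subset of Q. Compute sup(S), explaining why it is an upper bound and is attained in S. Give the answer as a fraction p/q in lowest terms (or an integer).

S is finite, so sup(S) = max(S).
Sorted decreasing:
11/3, 7/4, -5/4, -4/3, -11/4
The extremum is 11/3.
For every x in S, x <= 11/3. And 11/3 is in S, so it is attained.
Therefore sup(S) = 11/3.

11/3


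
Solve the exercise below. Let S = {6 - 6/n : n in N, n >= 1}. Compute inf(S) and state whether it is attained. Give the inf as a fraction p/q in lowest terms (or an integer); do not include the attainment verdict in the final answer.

Analysis:
- Values: 0, 3, 4, 9/2, ... strictly increasing.
- Minimum is 0 (n=1); inf = 0 (attained).
- 6 - 6/n -> 6 from below; sup = 6, not attained.
Conclusion: inf(S) = 0, attained in S.

0


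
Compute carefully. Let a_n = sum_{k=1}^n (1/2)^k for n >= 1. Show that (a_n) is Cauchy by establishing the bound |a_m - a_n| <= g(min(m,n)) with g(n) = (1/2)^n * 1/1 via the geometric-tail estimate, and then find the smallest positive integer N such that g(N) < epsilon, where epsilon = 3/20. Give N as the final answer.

For m > n >= 1: |a_m - a_n| = sum_{k=n+1}^m (1/2)^k < sum_{k=n+1}^infinity (1/2)^k = (1/2)^(n+1) / (1 - 1/2) = (1/2)^n * (1/2) * (2/1) = (1/2)^n * 1/1.
So g(n) = (1/2)^n / 1. Since g(n) -> 0, (a_n) is Cauchy.
Now solve g(N) < 3/20: (1/2)^N / 1 < 3/20 <=> 2^N > 1 / (1 * 3/20) = 20/3.
Check powers of 2: 2^2 = 4 <= 20/3, 2^3 = 8 > 20/3.
So the smallest such N is 3. Check: g(3) = 1/(1 * 8) = 1/8 < 3/20.

3


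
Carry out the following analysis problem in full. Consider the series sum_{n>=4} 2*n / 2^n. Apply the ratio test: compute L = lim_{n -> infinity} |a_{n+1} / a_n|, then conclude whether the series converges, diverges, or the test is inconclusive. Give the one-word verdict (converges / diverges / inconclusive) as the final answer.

Let a_n denote the general term. Form the ratio a_{n+1}/a_n and simplify:
a_{n+1}/a_n = (n + 1)/(2*n)
Take the limit as n -> infinity: L = 1/2.
Since L = 1/2 < 1, the ratio test implies the series converges.

converges


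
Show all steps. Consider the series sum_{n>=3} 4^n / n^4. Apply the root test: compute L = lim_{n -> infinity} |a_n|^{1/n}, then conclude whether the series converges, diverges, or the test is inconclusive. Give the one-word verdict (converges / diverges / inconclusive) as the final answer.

Let a_n denote the general term. Form |a_n|^(1/n) and simplify:
|a_n|^(1/n) = 4/n^(4/n)
Take the limit as n -> infinity: L = 4.
Since L = 4 > 1, the root test implies divergence.

diverges


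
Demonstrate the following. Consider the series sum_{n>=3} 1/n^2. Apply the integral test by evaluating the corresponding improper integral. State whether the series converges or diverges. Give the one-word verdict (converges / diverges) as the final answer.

Let f(x) = x^(-2). Then f is positive, continuous, and decreasing on [3, infinity), so the integral test applies.
Compute the improper integral int_{3}^infinity f(x) dx:
  antiderivative F(x) = -1/x.
  As x -> infinity, F(x) -> 0 (since p = 2 > 1).
  So int = F(infinity) - F(3) = 0 - (-1/3) = 1/3.
  Finite, so by the integral test, the series converges.

converges


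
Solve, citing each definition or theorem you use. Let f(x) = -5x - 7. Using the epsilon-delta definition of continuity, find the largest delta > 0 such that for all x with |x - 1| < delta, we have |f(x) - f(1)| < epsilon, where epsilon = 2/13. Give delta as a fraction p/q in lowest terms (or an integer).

We compute f(1) = -5*(1) - 7 = -12.
|f(x) - f(1)| = |-5x - 7 - (-12)| = |-5(x - 1)| = 5|x - 1|.
We need 5|x - 1| < 2/13, i.e. |x - 1| < 2/13 / 5 = 2/65.
So any delta <= 2/65 works. Conversely, if delta > 2/65, then x = 1 + 2/65 satisfies |x - 1| = 2/65 < delta but |f(x) - f(1)| = 5 * 2/65 = 2/13, which is not < 2/13; so no larger delta works.
Hence the largest such delta is 2/65.

2/65


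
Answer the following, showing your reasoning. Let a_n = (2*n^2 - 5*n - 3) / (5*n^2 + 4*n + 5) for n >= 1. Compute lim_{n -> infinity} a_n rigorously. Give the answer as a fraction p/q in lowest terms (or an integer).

Divide numerator and denominator by n^2, the highest power:
numerator / n^2 = 2 - 5/n - 3/n^2
denominator / n^2 = 5 + 4/n + 5/n^2
As n -> infinity, all terms of the form c/n^k (k >= 1) tend to 0.
So numerator / n^2 -> 2 and denominator / n^2 -> 5.
Therefore lim a_n = 2/5.

2/5


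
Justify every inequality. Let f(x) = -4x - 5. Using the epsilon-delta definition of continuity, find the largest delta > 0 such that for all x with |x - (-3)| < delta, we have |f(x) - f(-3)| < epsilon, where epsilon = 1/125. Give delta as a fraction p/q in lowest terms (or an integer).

We compute f(-3) = -4*(-3) - 5 = 7.
|f(x) - f(-3)| = |-4x - 5 - (7)| = |-4(x - (-3))| = 4|x - (-3)|.
We need 4|x - (-3)| < 1/125, i.e. |x - (-3)| < 1/125 / 4 = 1/500.
So any delta <= 1/500 works. Conversely, if delta > 1/500, then x = -3 + 1/500 satisfies |x - (-3)| = 1/500 < delta but |f(x) - f(-3)| = 4 * 1/500 = 1/125, which is not < 1/125; so no larger delta works.
Hence the largest such delta is 1/500.

1/500


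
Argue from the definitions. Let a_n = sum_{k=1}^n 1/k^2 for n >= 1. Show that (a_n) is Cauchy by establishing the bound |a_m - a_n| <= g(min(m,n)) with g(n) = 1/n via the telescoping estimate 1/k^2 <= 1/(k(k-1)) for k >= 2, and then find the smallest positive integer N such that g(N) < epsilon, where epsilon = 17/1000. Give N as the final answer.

For m > n >= 1: |a_m - a_n| = sum_{k=n+1}^m 1/k^2.
Use 1/k^2 <= 1/(k(k-1)) = 1/(k-1) - 1/k for k >= 2:
sum_{k=n+1}^m 1/k^2 <= sum_{k=n+1}^m (1/(k-1) - 1/k) = 1/n - 1/m <= 1/n.
By symmetry the same bound holds with n,m swapped, so |a_m - a_n| <= 1/min(m,n) = g(min(m,n)). Since g(n) -> 0, (a_n) is Cauchy.
Now solve g(N) < 17/1000: 1/N < 17/1000 <=> N > 1/(17/1000) = 1000/17.
The smallest integer strictly greater than 1000/17 is N = 59.
Check: g(59) = 1/59 < 17/1000; g(58) = 1/58 >= 17/1000. So N = 59.

59


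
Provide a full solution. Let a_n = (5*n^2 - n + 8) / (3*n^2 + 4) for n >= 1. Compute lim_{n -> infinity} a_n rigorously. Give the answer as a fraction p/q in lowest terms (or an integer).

Divide numerator and denominator by n^2, the highest power:
numerator / n^2 = 5 - 1/n + 8/n^2
denominator / n^2 = 3 + 4/n^2
As n -> infinity, all terms of the form c/n^k (k >= 1) tend to 0.
So numerator / n^2 -> 5 and denominator / n^2 -> 3.
Therefore lim a_n = 5/3.

5/3


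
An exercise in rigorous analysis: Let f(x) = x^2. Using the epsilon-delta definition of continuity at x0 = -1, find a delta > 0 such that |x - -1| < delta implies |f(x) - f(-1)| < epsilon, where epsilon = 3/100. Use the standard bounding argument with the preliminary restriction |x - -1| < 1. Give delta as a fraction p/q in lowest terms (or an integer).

Factor: |x^2 - (-1)^2| = |x - -1| * |x + -1|.
Impose |x - -1| < 1 first. Then |x + -1| = |(x - -1) + 2*(-1)| <= |x - -1| + 2*|-1| < 1 + 2 = 3.
So |x^2 - (-1)^2| < delta * 3.
We need delta * 3 <= 3/100, i.e. delta <= 3/100/3 = 1/100.
Since 1/100 < 1, this is tighter than 1; take delta = 1/100.
So delta = 1/100 works.

1/100


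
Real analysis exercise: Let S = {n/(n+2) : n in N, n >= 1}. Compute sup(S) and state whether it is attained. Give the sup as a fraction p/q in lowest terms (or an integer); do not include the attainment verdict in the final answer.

Analysis:
- Values: 1/3, 1/2, 3/5, 2/3, ... strictly increasing.
- Minimum is 1/3 (n=1); inf = 1/3 (attained).
- n/(n+2) = 1 - 2/(n+2) -> 1 from below as n -> infinity, and never equals 1.
- So sup = 1 (not attained).
Conclusion: sup(S) = 1, not attained in S.

1


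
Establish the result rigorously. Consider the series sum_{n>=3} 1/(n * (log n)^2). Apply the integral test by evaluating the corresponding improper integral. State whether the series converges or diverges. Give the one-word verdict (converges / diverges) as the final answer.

Let f(x) = 1/(x*log(x)^2). Then f is positive, continuous, and decreasing on [3, infinity), so the integral test applies.
Compute the improper integral int_{3}^infinity f(x) dx:
  antiderivative F(x) = -1/log(x).
  F(x) -> 0 as x -> infinity.  int = 0 - F(3) = 1/log(3) < infinity. By the integral test, the series converges.

converges


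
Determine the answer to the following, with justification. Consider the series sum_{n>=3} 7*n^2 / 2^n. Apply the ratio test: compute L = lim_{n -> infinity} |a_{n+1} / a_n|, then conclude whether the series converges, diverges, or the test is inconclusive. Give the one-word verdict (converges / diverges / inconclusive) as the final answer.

Let a_n denote the general term. Form the ratio a_{n+1}/a_n and simplify:
a_{n+1}/a_n = (n + 1)^2/(2*n^2)
Take the limit as n -> infinity: L = 1/2.
Since L = 1/2 < 1, the ratio test implies the series converges.

converges


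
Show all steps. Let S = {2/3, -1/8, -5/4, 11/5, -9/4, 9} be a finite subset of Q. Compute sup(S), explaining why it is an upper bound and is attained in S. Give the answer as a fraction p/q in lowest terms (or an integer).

S is finite, so sup(S) = max(S).
Sorted decreasing:
9, 11/5, 2/3, -1/8, -5/4, -9/4
The extremum is 9.
For every x in S, x <= 9. And 9 is in S, so it is attained.
Therefore sup(S) = 9.

9


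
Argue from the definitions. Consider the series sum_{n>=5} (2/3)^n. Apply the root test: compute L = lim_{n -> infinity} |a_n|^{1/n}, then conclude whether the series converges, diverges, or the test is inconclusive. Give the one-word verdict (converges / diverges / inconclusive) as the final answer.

Let a_n denote the general term. Form |a_n|^(1/n) and simplify:
|a_n|^(1/n) = 2/3
Take the limit as n -> infinity: L = 2/3.
Since L = 2/3 < 1, the root test implies convergence.

converges


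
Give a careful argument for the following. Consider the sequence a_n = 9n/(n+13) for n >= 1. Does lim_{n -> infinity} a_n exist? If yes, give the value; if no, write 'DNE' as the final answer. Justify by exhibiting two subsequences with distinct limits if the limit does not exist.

Examine the behaviour of a_n along subsequences.
Even-n subsequence a_{2k} = 9(2k)/(2k+13) -> 9. Odd-n subsequence a_{2k+1} = 9(2k+1)/(2k+14) -> 9. Both tend to 9, which suggests the limit is 9; verify directly.
|a_n - 9| = |9n - 9(n+13)| / (n+13) = 117/(n+13) < 117/n for every n >= 1.
Given epsilon > 0, choose a positive integer N > 117/epsilon. Then for all n >= N, |a_n - 9| < 117/n <= 117/N < epsilon.
So by the definition of the limit, lim a_n exists and equals 9.

9


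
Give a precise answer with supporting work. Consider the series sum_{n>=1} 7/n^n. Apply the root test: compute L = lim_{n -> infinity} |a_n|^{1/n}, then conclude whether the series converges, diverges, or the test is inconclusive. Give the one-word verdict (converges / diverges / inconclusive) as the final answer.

Let a_n denote the general term. Form |a_n|^(1/n) and simplify:
|a_n|^(1/n) = 7^(1/n)/n
Take the limit as n -> infinity: L = 0.
Since L = 0 < 1, the root test implies convergence.

converges
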